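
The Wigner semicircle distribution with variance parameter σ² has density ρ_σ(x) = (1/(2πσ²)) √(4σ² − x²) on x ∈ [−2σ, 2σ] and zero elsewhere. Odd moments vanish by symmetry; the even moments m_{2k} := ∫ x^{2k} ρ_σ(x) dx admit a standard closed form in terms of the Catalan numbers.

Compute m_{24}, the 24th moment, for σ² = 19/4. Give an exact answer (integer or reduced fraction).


By the scaled semicircle moment identity, m_{2k} = σ^{2k} · C_k with k = 12.
C_12 = (1/(k+1)) · C(2k, k) = (1/13) · C(24, 12) = (1/13) · 2704156 = 208012.
σ^{2k} = (σ²)^k = (19/4)^12 = 2213314919066161/16777216.

Therefore m_{24} = σ^{24} · C_12 = (2213314919066161/16777216) · 208012 = 115099015736197570483/4194304.


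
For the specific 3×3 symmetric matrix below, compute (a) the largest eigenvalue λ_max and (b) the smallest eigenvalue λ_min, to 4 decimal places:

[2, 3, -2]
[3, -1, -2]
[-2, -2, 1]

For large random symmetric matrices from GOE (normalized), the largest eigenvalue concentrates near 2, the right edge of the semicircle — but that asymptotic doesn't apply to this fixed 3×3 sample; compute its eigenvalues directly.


Since M is real symmetric, all three eigenvalues are real; they are the roots of det(λI − M) = λ³ − (tr M) λ² + s λ − det M, where s is the sum of the principal 2×2 minors.
tr M = 2 + (-1) + 1 = 2.
s = (2·(-1) − 3²) + (2·1 − (-2)²) + ((-1)·1 − (-2)²) = -11 + (-2) + (-5) = -18.
det M (expand along row 1) = 2·(-5) − 3·(-1) + (-2)·(-8) = 9.
Characteristic polynomial: λ³ − 2λ² − 18λ − 9 = 0.
Substitute λ = y + (tr M)/3 = y + 0.666667 to remove the quadratic term: y³ + p·y + q = 0 with p = s − (tr M)²/3 = -19.333333 and q = −2(tr M)³/27 + (tr M)·s/3 − det M = -21.592593.
Three real roots ⇒ use the trigonometric (Viète) form: r = 2√(−p/3) = 5.077182, φ = arccos(3q/(p·r)) = arccos(0.659928) = 0.850073 rad.
y_k = r·cos(φ/3 − 2πk/3) for k = 0, 1, 2 gives y = 4.874715, -1.208048, -3.666667.
λ_k = y_k + 0.666667 gives λ = 5.5414, -0.5414, -3.0000 (check: the sum is 2.0000 = tr M).

Hence λ_max = 5.5414 and λ_min = -3.0000.


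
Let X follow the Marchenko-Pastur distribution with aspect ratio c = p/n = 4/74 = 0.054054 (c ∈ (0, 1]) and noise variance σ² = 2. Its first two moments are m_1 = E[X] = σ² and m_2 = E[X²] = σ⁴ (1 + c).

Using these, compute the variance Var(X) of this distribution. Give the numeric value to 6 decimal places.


m_1 = E[X] = σ² = 2, so m_1² = 4.
m_2 = E[X²] = σ⁴ (1 + c) = 4 · (1 + 0.054054) = 4 · 1.054054 = 4.216216.
(Note m_2 − m_1² simplifies to c · σ⁴ = 0.054054 · 4.)

Var(X) = m_2 − m_1² = 4.216216 − 4 = 0.216216.


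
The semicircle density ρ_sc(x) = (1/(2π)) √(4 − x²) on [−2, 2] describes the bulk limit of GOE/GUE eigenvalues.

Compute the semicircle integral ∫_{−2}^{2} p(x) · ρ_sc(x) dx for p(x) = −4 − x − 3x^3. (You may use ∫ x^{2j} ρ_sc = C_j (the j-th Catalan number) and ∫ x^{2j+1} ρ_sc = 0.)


Write p(x) = Σ a_i x^i, split into monomials and integrate each against ρ_sc separately.
Using ∫ x^{2j} ρ_sc = C_j = (1/(j+1)) C(2j, j) (Catalan numbers) and ∫ x^{2j+1} ρ_sc = 0 (odd monomials vanish by symmetry):
  i = 0 (even): a_0 · C_{0} = -4 · 1 = -4
  i = 1 (odd): ∫ x^1 ρ_sc = 0 (vanishes)
  i = 3 (odd): ∫ x^3 ρ_sc = 0 (vanishes)

Summing the contributions: ∫_{−2}^{2} p(x) ρ_sc(x) dx = -4.


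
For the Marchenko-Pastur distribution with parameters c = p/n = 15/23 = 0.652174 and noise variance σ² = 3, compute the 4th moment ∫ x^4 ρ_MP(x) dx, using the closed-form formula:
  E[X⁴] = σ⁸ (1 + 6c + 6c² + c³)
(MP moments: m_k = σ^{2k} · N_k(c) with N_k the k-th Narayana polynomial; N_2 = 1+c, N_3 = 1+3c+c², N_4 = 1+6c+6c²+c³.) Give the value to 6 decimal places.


E[X⁴] = σ⁸ (1 + 6c + 6c² + c³) (fourth MP moment). With σ² = 3 (so σ⁸ = 81) and c = 15/23 = 0.652174: E[X⁴] = 81 · (1 + 6·0.652174 + 6·(0.652174)² + (0.652174)³) = 81 · 7.742418.

So E[X^4] = 627.135859.


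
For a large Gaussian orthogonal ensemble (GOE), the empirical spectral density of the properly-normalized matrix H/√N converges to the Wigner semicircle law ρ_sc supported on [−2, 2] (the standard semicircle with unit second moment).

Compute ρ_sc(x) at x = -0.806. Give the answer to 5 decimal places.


ρ_sc(x) = (1/(2π)) √(4 − x²). With x = -0.806:
  4 − x² = 4 − (-0.806)² = 4 − 0.649636 = 3.350364.
  √(4 − x²) = 1.830400.
  1/(2π) = 0.159155.
  ρ_sc(-0.806) = 0.159155 · 1.830400 = 0.291317.

Rounded to 5 decimal places: ρ_sc(-0.806) ≈ 0.29132.


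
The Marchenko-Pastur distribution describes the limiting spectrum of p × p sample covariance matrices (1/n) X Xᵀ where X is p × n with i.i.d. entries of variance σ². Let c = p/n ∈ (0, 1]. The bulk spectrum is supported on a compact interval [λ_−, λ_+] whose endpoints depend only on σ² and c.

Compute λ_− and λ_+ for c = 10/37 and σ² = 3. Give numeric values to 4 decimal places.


c = 10/37 = 0.270270; √c = 0.519875.
λ_− = σ² (1 − √c)² = 3 · (1 − 0.519875)² = 3 · (0.480125)² = 0.691559.
λ_+ = σ² (1 + √c)² = 3 · (1 + 0.519875)² = 3 · (1.519875)² = 6.930062.

Rounded to 4 decimal places: λ_− ≈ 0.6916, λ_+ ≈ 6.9301.


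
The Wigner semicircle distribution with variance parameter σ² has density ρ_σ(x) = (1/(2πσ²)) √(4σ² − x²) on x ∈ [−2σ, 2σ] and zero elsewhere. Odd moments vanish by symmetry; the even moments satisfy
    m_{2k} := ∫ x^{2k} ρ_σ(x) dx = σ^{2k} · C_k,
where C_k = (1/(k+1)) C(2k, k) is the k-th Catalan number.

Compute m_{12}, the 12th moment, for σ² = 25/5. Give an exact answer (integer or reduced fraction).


By the scaled semicircle moment identity, m_{2k} = σ^{2k} · C_k with k = 6.
C_6 = (1/(k+1)) · C(2k, k) = (1/7) · C(12, 6) = (1/7) · 924 = 132.
σ^{2k} = (σ²)^k = (25/5)^6 = 15625.

Therefore m_{12} = σ^{12} · C_6 = 15625 · 132 = 2062500.


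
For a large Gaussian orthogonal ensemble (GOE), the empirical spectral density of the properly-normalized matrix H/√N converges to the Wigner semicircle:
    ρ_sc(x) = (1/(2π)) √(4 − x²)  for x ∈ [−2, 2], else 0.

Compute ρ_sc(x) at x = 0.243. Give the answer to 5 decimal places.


ρ_sc(x) = (1/(2π)) √(4 − x²). With x = 0.243:
  4 − x² = 4 − (0.243)² = 4 − 0.059049 = 3.940951.
  √(4 − x²) = 1.985183.
  1/(2π) = 0.159155.
  ρ_sc(0.243) = 0.159155 · 1.985183 = 0.315952.

Rounded to 5 decimal places: ρ_sc(0.243) ≈ 0.31595.


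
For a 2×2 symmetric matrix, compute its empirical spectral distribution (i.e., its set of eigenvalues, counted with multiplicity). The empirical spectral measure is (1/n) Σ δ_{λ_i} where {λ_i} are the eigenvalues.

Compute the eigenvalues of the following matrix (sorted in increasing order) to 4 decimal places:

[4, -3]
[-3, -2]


Since M is real symmetric, both eigenvalues are real; they are the roots of det(λI − M) = λ² − (tr M) λ + det M.
tr M = 4 + (-2) = 2.
det M = 4·(-2) − (-3)² = -8 − 9 = -17.
Characteristic polynomial: λ² − 2λ − 17 = 0.
Discriminant Δ = (tr M)² − 4·det M = 4 − (-68) = 72; √Δ = 8.485281.
λ = (tr M ± √Δ)/2 = (2 ± 8.485281)/2, giving (tr M − √Δ)/2 = -3.2426 and (tr M + √Δ)/2 = 5.2426.

Eigenvalues sorted in increasing order: [-3.2426, 5.2426].


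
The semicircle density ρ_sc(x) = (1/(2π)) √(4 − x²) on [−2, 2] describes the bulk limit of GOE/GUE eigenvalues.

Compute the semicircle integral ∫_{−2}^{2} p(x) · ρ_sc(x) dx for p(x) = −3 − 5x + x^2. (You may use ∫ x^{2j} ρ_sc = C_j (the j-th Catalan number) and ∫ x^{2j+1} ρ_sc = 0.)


Write p(x) = Σ a_i x^i, split into monomials and integrate each against ρ_sc separately.
Using ∫ x^{2j} ρ_sc = C_j = (1/(j+1)) C(2j, j) (Catalan numbers) and ∫ x^{2j+1} ρ_sc = 0 (odd monomials vanish by symmetry):
  i = 0 (even): a_0 · C_{0} = -3 · 1 = -3
  i = 1 (odd): ∫ x^1 ρ_sc = 0 (vanishes)
  i = 2 (even): a_2 · C_{1} = 1 · 1 = 1

Summing the contributions: ∫_{−2}^{2} p(x) ρ_sc(x) dx = (-3) + 1 = -2.


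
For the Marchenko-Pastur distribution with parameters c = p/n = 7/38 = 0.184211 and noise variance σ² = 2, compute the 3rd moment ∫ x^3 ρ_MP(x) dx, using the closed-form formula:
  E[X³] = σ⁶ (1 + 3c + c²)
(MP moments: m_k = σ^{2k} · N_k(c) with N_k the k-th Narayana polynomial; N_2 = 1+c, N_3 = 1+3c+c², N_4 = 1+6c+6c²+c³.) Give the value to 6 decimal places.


E[X³] = σ⁶ (1 + 3c + c²) (third MP moment). With σ² = 2 (so σ⁶ = 8) and c = 7/38 = 0.184211: E[X³] = 8 · (1 + 3·0.184211 + (0.184211)²) = 8 · 1.586565.

So E[X^3] = 12.692521.


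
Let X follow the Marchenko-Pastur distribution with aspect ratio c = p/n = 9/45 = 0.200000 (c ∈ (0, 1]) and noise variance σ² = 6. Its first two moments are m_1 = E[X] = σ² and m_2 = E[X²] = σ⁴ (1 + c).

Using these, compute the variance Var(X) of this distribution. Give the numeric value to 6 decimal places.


m_1 = E[X] = σ² = 6, so m_1² = 36.
m_2 = E[X²] = σ⁴ (1 + c) = 36 · (1 + 0.200000) = 36 · 1.200000 = 43.200000.
(Note m_2 − m_1² simplifies to c · σ⁴ = 0.200000 · 36.)

Var(X) = m_2 − m_1² = 43.200000 − 36 = 7.200000.


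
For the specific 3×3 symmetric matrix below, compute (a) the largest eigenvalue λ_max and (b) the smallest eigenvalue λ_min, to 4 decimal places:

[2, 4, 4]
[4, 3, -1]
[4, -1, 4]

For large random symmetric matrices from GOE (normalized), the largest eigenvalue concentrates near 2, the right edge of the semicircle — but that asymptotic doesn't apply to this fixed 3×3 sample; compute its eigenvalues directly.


Since M is real symmetric, all three eigenvalues are real; they are the roots of det(λI − M) = λ³ − (tr M) λ² + s λ − det M, where s is the sum of the principal 2×2 minors.
tr M = 2 + 3 + 4 = 9.
s = (2·3 − 4²) + (2·4 − 4²) + (3·4 − (-1)²) = -10 + (-8) + 11 = -7.
det M (expand along row 1) = 2·11 − 4·20 + 4·(-16) = -122.
Characteristic polynomial: λ³ − 9λ² − 7λ + 122 = 0.
Substitute λ = y + (tr M)/3 = y + 3.000000 to remove the quadratic term: y³ + p·y + q = 0 with p = s − (tr M)²/3 = -34.000000 and q = −2(tr M)³/27 + (tr M)·s/3 − det M = 47.000000.
Three real roots ⇒ use the trigonometric (Viète) form: r = 2√(−p/3) = 6.733003, φ = arccos(3q/(p·r)) = arccos(-0.615930) = 2.234362 rad.
y_k = r·cos(φ/3 − 2πk/3) for k = 0, 1, 2 gives y = 4.950320, 1.477150, -6.427470.
λ_k = y_k + 3.000000 gives λ = 7.9503, 4.4772, -3.4275 (check: the sum is 9.0000 = tr M).

Hence λ_max = 7.9503 and λ_min = -3.4275.


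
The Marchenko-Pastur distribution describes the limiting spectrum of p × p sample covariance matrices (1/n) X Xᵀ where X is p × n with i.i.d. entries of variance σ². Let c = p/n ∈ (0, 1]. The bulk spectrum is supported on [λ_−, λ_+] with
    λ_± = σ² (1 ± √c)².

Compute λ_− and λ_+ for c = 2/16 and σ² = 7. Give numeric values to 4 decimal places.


c = 2/16 = 0.125000; √c = 0.353553.
λ_− = σ² (1 − √c)² = 7 · (1 − 0.353553)² = 7 · (0.646447)² = 2.925253.
λ_+ = σ² (1 + √c)² = 7 · (1 + 0.353553)² = 7 · (1.353553)² = 12.824747.

Rounded to 4 decimal places: λ_− ≈ 2.9253, λ_+ ≈ 12.8247.


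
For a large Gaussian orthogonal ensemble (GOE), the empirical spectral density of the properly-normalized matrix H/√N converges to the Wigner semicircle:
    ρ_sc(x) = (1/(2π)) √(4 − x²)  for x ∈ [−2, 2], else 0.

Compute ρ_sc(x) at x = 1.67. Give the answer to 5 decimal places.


ρ_sc(x) = (1/(2π)) √(4 − x²). With x = 1.67:
  4 − x² = 4 − (1.67)² = 4 − 2.788900 = 1.211100.
  √(4 − x²) = 1.100500.
  1/(2π) = 0.159155.
  ρ_sc(1.67) = 0.159155 · 1.100500 = 0.175150.

Rounded to 5 decimal places: ρ_sc(1.67) ≈ 0.17515.


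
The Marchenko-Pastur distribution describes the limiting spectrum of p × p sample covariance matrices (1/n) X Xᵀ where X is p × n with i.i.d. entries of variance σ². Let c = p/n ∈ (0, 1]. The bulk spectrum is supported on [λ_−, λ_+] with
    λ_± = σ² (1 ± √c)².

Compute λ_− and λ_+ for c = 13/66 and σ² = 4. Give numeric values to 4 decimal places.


c = 13/66 = 0.196970; √c = 0.443813.
λ_− = σ² (1 − √c)² = 4 · (1 − 0.443813)² = 4 · (0.556187)² = 1.237377.
λ_+ = σ² (1 + √c)² = 4 · (1 + 0.443813)² = 4 · (1.443813)² = 8.338380.

Rounded to 4 decimal places: λ_− ≈ 1.2374, λ_+ ≈ 8.3384.


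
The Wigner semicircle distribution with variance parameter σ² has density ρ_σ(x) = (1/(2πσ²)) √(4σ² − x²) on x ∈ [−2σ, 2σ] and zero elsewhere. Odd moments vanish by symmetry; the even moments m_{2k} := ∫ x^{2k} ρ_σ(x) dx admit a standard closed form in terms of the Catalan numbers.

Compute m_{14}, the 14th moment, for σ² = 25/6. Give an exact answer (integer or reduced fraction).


By the scaled semicircle moment identity, m_{2k} = σ^{2k} · C_k with k = 7.
C_7 = (1/(k+1)) · C(2k, k) = (1/8) · C(14, 7) = (1/8) · 3432 = 429.
σ^{2k} = (σ²)^k = (25/6)^7 = 6103515625/279936.

Therefore m_{14} = σ^{14} · C_7 = (6103515625/279936) · 429 = 872802734375/93312.


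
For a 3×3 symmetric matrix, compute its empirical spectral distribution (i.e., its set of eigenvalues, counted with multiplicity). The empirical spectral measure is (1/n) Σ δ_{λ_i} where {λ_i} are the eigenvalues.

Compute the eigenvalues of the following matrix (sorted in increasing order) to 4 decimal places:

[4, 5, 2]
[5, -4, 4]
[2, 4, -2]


Since M is real symmetric, all three eigenvalues are real; they are the roots of det(λI − M) = λ³ − (tr M) λ² + s λ − det M, where s is the sum of the principal 2×2 minors.
tr M = 4 + (-4) + (-2) = -2.
s = (4·(-4) − 5²) + (4·(-2) − 2²) + ((-4)·(-2) − 4²) = -41 + (-12) + (-8) = -61.
det M (expand along row 1) = 4·(-8) − 5·(-18) + 2·28 = 114.
Characteristic polynomial: λ³ + 2λ² − 61λ − 114 = 0.
Substitute λ = y + (tr M)/3 = y − 0.666667 to remove the quadratic term: y³ + p·y + q = 0 with p = s − (tr M)²/3 = -62.333333 and q = −2(tr M)³/27 + (tr M)·s/3 − det M = -72.740741.
Three real roots ⇒ use the trigonometric (Viète) form: r = 2√(−p/3) = 9.116530, φ = arccos(3q/(p·r)) = arccos(0.384016) = 1.176655 rad.
y_k = r·cos(φ/3 − 2πk/3) for k = 0, 1, 2 gives y = 8.424252, -1.194292, -7.229960.
λ_k = y_k − 0.666667 gives λ = 7.7576, -1.8610, -7.8966 (check: the sum is -2.0000 = tr M).

Eigenvalues sorted in increasing order: [-7.8966, -1.8610, 7.7576].


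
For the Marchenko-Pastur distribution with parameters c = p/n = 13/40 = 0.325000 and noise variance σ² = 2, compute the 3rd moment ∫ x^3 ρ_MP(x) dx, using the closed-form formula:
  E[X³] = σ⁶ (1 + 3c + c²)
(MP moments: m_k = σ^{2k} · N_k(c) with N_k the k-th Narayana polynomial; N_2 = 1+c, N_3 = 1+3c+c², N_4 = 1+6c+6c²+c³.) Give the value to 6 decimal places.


E[X³] = σ⁶ (1 + 3c + c²) (third MP moment). With σ² = 2 (so σ⁶ = 8) and c = 13/40 = 0.325000: E[X³] = 8 · (1 + 3·0.325000 + (0.325000)²) = 8 · 2.080625.

So E[X^3] = 16.645000.


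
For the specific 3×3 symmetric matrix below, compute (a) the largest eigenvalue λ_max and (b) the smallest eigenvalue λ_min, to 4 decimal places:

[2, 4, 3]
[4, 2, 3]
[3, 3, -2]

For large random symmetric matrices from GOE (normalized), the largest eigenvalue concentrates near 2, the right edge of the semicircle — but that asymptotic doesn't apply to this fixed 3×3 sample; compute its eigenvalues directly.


Since M is real symmetric, all three eigenvalues are real; they are the roots of det(λI − M) = λ³ − (tr M) λ² + s λ − det M, where s is the sum of the principal 2×2 minors.
tr M = 2 + 2 + (-2) = 2.
s = (2·2 − 4²) + (2·(-2) − 3²) + (2·(-2) − 3²) = -12 + (-13) + (-13) = -38.
det M (expand along row 1) = 2·(-13) − 4·(-17) + 3·6 = 60.
Characteristic polynomial: λ³ − 2λ² − 38λ − 60 = 0.
Substitute λ = y + (tr M)/3 = y + 0.666667 to remove the quadratic term: y³ + p·y + q = 0 with p = s − (tr M)²/3 = -39.333333 and q = −2(tr M)³/27 + (tr M)·s/3 − det M = -85.925926.
Three real roots ⇒ use the trigonometric (Viète) form: r = 2√(−p/3) = 7.241854, φ = arccos(3q/(p·r)) = arccos(0.904972) = 0.439483 rad.
y_k = r·cos(φ/3 − 2πk/3) for k = 0, 1, 2 gives y = 7.164285, -2.666667, -4.497619.
λ_k = y_k + 0.666667 gives λ = 7.8310, -2.0000, -3.8310 (check: the sum is 2.0000 = tr M).

Hence λ_max = 7.8310 and λ_min = -3.8310.


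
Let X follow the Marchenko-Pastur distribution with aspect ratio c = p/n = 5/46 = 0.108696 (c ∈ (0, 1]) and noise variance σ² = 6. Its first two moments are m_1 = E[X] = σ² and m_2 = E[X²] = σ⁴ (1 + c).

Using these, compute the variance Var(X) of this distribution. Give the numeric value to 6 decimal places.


m_1 = E[X] = σ² = 6, so m_1² = 36.
m_2 = E[X²] = σ⁴ (1 + c) = 36 · (1 + 0.108696) = 36 · 1.108696 = 39.913043.
(Note m_2 − m_1² simplifies to c · σ⁴ = 0.108696 · 36.)

Var(X) = m_2 − m_1² = 39.913043 − 36 = 3.913043.


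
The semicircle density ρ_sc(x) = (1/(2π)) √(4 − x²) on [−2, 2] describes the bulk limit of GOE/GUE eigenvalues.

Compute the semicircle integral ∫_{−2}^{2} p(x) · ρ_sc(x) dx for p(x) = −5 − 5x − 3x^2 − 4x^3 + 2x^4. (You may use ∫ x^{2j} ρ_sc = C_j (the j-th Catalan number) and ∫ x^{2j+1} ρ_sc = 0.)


Write p(x) = Σ a_i x^i, split into monomials and integrate each against ρ_sc separately.
Using ∫ x^{2j} ρ_sc = C_j = (1/(j+1)) C(2j, j) (Catalan numbers) and ∫ x^{2j+1} ρ_sc = 0 (odd monomials vanish by symmetry):
  i = 0 (even): a_0 · C_{0} = -5 · 1 = -5
  i = 1 (odd): ∫ x^1 ρ_sc = 0 (vanishes)
  i = 2 (even): a_2 · C_{1} = -3 · 1 = -3
  i = 3 (odd): ∫ x^3 ρ_sc = 0 (vanishes)
  i = 4 (even): a_4 · C_{2} = 2 · 2 = 4

Summing the contributions: ∫_{−2}^{2} p(x) ρ_sc(x) dx = (-5) + (-3) + 4 = -4.


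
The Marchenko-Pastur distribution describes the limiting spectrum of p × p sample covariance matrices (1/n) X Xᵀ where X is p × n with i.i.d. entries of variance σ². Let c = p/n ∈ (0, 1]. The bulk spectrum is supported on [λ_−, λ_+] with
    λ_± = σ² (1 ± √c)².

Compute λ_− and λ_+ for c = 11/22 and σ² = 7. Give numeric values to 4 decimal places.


c = 11/22 = 0.500000; √c = 0.707107.
λ_− = σ² (1 − √c)² = 7 · (1 − 0.707107)² = 7 · (0.292893)² = 0.600505.
λ_+ = σ² (1 + √c)² = 7 · (1 + 0.707107)² = 7 · (1.707107)² = 20.399495.

Rounded to 4 decimal places: λ_− ≈ 0.6005, λ_+ ≈ 20.3995.


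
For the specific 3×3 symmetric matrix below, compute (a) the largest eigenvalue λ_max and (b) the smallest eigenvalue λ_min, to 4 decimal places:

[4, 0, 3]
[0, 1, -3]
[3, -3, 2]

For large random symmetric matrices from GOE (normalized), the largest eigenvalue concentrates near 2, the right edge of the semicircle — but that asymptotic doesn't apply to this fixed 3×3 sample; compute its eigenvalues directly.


Since M is real symmetric, all three eigenvalues are real; they are the roots of det(λI − M) = λ³ − (tr M) λ² + s λ − det M, where s is the sum of the principal 2×2 minors.
tr M = 4 + 1 + 2 = 7.
s = (4·1 − 0²) + (4·2 − 3²) + (1·2 − (-3)²) = 4 + (-1) + (-7) = -4.
det M (expand along row 1) = 4·(-7) − 0·9 + 3·(-3) = -37.
Characteristic polynomial: λ³ − 7λ² − 4λ + 37 = 0.
Substitute λ = y + (tr M)/3 = y + 2.333333 to remove the quadratic term: y³ + p·y + q = 0 with p = s − (tr M)²/3 = -20.333333 and q = −2(tr M)³/27 + (tr M)·s/3 − det M = 2.259259.
Three real roots ⇒ use the trigonometric (Viète) form: r = 2√(−p/3) = 5.206833, φ = arccos(3q/(p·r)) = arccos(-0.064018) = 1.634859 rad.
y_k = r·cos(φ/3 − 2πk/3) for k = 0, 1, 2 gives y = 4.452632, 0.111179, -4.563811.
λ_k = y_k + 2.333333 gives λ = 6.7860, 2.4445, -2.2305 (check: the sum is 7.0000 = tr M).

Hence λ_max = 6.7860 and λ_min = -2.2305.


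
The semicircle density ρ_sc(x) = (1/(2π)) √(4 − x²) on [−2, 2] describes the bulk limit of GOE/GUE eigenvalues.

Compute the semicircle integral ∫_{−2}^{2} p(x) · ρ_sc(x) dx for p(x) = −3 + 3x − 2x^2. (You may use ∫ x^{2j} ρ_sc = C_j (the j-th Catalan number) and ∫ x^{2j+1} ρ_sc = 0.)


Write p(x) = Σ a_i x^i, split into monomials and integrate each against ρ_sc separately.
Using ∫ x^{2j} ρ_sc = C_j = (1/(j+1)) C(2j, j) (Catalan numbers) and ∫ x^{2j+1} ρ_sc = 0 (odd monomials vanish by symmetry):
  i = 0 (even): a_0 · C_{0} = -3 · 1 = -3
  i = 1 (odd): ∫ x^1 ρ_sc = 0 (vanishes)
  i = 2 (even): a_2 · C_{1} = -2 · 1 = -2

Summing the contributions: ∫_{−2}^{2} p(x) ρ_sc(x) dx = (-3) + (-2) = -5.


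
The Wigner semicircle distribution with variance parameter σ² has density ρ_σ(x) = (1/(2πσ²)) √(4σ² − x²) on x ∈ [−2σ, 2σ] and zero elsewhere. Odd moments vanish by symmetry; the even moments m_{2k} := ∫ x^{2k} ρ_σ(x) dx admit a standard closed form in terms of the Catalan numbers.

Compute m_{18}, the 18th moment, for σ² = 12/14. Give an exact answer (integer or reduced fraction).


By the scaled semicircle moment identity, m_{2k} = σ^{2k} · C_k with k = 9.
C_9 = (1/(k+1)) · C(2k, k) = (1/10) · C(18, 9) = (1/10) · 48620 = 4862.
σ^{2k} = (σ²)^k = (12/14)^9 = 10077696/40353607.

Therefore m_{18} = σ^{18} · C_9 = (10077696/40353607) · 4862 = 48997757952/40353607.


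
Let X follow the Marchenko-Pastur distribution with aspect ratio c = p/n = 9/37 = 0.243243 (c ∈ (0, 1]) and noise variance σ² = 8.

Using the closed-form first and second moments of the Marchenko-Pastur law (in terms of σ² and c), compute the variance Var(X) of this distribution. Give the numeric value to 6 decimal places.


Recall the MP moments m_1 = E[X] = σ² and m_2 = E[X²] = σ⁴ (1 + c).
m_1 = E[X] = σ² = 8, so m_1² = 64.
m_2 = E[X²] = σ⁴ (1 + c) = 64 · (1 + 0.243243) = 64 · 1.243243 = 79.567568.
(Note m_2 − m_1² simplifies to c · σ⁴ = 0.243243 · 64.)

Var(X) = m_2 − m_1² = 79.567568 − 64 = 15.567568.


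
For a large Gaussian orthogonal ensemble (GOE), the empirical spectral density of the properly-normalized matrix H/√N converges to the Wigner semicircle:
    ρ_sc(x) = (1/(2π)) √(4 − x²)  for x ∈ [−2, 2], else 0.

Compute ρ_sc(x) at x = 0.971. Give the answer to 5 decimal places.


ρ_sc(x) = (1/(2π)) √(4 − x²). With x = 0.971:
  4 − x² = 4 − (0.971)² = 4 − 0.942841 = 3.057159.
  √(4 − x²) = 1.748473.
  1/(2π) = 0.159155.
  ρ_sc(0.971) = 0.159155 · 1.748473 = 0.278278.

Rounded to 5 decimal places: ρ_sc(0.971) ≈ 0.27828.


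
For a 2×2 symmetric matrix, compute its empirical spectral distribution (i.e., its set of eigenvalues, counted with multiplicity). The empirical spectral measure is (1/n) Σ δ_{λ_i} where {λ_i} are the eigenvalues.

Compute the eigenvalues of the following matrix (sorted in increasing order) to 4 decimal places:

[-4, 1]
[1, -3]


Since M is real symmetric, both eigenvalues are real; they are the roots of det(λI − M) = λ² − (tr M) λ + det M.
tr M = -4 + (-3) = -7.
det M = (-4)·(-3) − 1² = 12 − 1 = 11.
Characteristic polynomial: λ² + 7λ + 11 = 0.
Discriminant Δ = (tr M)² − 4·det M = 49 − 44 = 5; √Δ = 2.236068.
λ = (tr M ± √Δ)/2 = (-7 ± 2.236068)/2, giving (tr M − √Δ)/2 = -4.6180 and (tr M + √Δ)/2 = -2.3820.

Eigenvalues sorted in increasing order: [-4.6180, -2.3820].


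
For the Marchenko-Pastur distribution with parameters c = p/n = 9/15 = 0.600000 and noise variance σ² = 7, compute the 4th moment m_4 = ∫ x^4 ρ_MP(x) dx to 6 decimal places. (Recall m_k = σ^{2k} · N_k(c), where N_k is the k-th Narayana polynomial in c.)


E[X⁴] = σ⁸ (1 + 6c + 6c² + c³) (fourth MP moment). With σ² = 7 (so σ⁸ = 2401) and c = 9/15 = 0.600000: E[X⁴] = 2401 · (1 + 6·0.600000 + 6·(0.600000)² + (0.600000)³) = 2401 · 6.976000.

So E[X^4] = 16749.376000.


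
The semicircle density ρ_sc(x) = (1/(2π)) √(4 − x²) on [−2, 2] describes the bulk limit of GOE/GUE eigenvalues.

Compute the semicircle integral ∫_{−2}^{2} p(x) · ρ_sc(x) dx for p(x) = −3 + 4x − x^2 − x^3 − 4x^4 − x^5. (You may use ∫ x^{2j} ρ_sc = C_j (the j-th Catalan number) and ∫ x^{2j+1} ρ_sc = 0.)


Write p(x) = Σ a_i x^i, split into monomials and integrate each against ρ_sc separately.
Using ∫ x^{2j} ρ_sc = C_j = (1/(j+1)) C(2j, j) (Catalan numbers) and ∫ x^{2j+1} ρ_sc = 0 (odd monomials vanish by symmetry):
  i = 0 (even): a_0 · C_{0} = -3 · 1 = -3
  i = 1 (odd): ∫ x^1 ρ_sc = 0 (vanishes)
  i = 2 (even): a_2 · C_{1} = -1 · 1 = -1
  i = 3 (odd): ∫ x^3 ρ_sc = 0 (vanishes)
  i = 4 (even): a_4 · C_{2} = -4 · 2 = -8
  i = 5 (odd): ∫ x^5 ρ_sc = 0 (vanishes)

Summing the contributions: ∫_{−2}^{2} p(x) ρ_sc(x) dx = (-3) + (-1) + (-8) = -12.


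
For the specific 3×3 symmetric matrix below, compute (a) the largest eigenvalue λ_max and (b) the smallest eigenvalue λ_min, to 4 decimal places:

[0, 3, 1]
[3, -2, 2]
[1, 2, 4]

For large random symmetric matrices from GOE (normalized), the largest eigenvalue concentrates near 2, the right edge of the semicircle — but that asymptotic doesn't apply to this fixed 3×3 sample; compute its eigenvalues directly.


Since M is real symmetric, all three eigenvalues are real; they are the roots of det(λI − M) = λ³ − (tr M) λ² + s λ − det M, where s is the sum of the principal 2×2 minors.
tr M = 0 + (-2) + 4 = 2.
s = (0·(-2) − 3²) + (0·4 − 1²) + ((-2)·4 − 2²) = -9 + (-1) + (-12) = -22.
det M (expand along row 1) = 0·(-12) − 3·10 + 1·8 = -22.
Characteristic polynomial: λ³ − 2λ² − 22λ + 22 = 0.
Substitute λ = y + (tr M)/3 = y + 0.666667 to remove the quadratic term: y³ + p·y + q = 0 with p = s − (tr M)²/3 = -23.333333 and q = −2(tr M)³/27 + (tr M)·s/3 − det M = 6.740741.
Three real roots ⇒ use the trigonometric (Viète) form: r = 2√(−p/3) = 5.577734, φ = arccos(3q/(p·r)) = arccos(-0.155380) = 1.726808 rad.
y_k = r·cos(φ/3 − 2πk/3) for k = 0, 1, 2 gives y = 4.678962, 0.289933, -4.968895.
λ_k = y_k + 0.666667 gives λ = 5.3456, 0.9566, -4.3022 (check: the sum is 2.0000 = tr M).

Hence λ_max = 5.3456 and λ_min = -4.3022.


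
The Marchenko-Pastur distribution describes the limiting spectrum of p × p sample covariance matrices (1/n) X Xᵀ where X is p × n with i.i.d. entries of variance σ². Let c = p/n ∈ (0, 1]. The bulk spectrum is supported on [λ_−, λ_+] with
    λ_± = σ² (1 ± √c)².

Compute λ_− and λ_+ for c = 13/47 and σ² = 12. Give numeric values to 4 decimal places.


c = 13/47 = 0.276596; √c = 0.525924.
λ_− = σ² (1 − √c)² = 12 · (1 − 0.525924)² = 12 · (0.474076)² = 2.696980.
λ_+ = σ² (1 + √c)² = 12 · (1 + 0.525924)² = 12 · (1.525924)² = 27.941318.

Rounded to 4 decimal places: λ_− ≈ 2.6970, λ_+ ≈ 27.9413.


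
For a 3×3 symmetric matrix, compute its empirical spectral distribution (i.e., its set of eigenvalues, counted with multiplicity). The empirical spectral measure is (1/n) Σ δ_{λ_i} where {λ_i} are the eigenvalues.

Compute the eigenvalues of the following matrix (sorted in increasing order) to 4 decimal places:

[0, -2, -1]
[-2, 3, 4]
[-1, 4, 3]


Since M is real symmetric, all three eigenvalues are real; they are the roots of det(λI − M) = λ³ − (tr M) λ² + s λ − det M, where s is the sum of the principal 2×2 minors.
tr M = 0 + 3 + 3 = 6.
s = (0·3 − (-2)²) + (0·3 − (-1)²) + (3·3 − 4²) = -4 + (-1) + (-7) = -12.
det M (expand along row 1) = 0·(-7) − (-2)·(-2) + (-1)·(-5) = 1.
Characteristic polynomial: λ³ − 6λ² − 12λ − 1 = 0.
Substitute λ = y + (tr M)/3 = y + 2.000000 to remove the quadratic term: y³ + p·y + q = 0 with p = s − (tr M)²/3 = -24.000000 and q = −2(tr M)³/27 + (tr M)·s/3 − det M = -41.000000.
Three real roots ⇒ use the trigonometric (Viète) form: r = 2√(−p/3) = 5.656854, φ = arccos(3q/(p·r)) = arccos(0.905981) = 0.437106 rad.
y_k = r·cos(φ/3 − 2πk/3) for k = 0, 1, 2 gives y = 5.596916, -2.087190, -3.509726.
λ_k = y_k + 2.000000 gives λ = 7.5969, -0.0872, -1.5097 (check: the sum is 6.0000 = tr M).

Eigenvalues sorted in increasing order: [-1.5097, -0.0872, 7.5969].


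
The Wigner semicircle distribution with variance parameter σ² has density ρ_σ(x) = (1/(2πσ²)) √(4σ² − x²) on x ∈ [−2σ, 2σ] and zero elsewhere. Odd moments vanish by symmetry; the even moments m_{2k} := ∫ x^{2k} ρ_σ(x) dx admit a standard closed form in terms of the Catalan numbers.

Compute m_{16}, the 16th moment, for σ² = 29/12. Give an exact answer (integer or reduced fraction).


By the scaled semicircle moment identity, m_{2k} = σ^{2k} · C_k with k = 8.
C_8 = (1/(k+1)) · C(2k, k) = (1/9) · C(16, 8) = (1/9) · 12870 = 1430.
σ^{2k} = (σ²)^k = (29/12)^8 = 500246412961/429981696.

Therefore m_{16} = σ^{16} · C_8 = (500246412961/429981696) · 1430 = 357676185267115/214990848.


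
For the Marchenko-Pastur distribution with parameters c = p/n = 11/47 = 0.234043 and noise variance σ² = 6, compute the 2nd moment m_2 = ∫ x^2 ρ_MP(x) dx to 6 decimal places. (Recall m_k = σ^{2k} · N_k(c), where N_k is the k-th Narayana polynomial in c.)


E[X²] = σ⁴ (1 + c) (second MP moment). With σ² = 6 (so σ⁴ = 36) and c = 11/47 = 0.234043: E[X²] = 36 · (1 + 0.234043) = 36 · 1.234043.

So E[X^2] = 44.425532.


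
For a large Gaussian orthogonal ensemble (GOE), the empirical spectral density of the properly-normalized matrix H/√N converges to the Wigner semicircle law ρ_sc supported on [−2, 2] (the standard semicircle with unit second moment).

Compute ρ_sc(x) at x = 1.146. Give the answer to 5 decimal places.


ρ_sc(x) = (1/(2π)) √(4 − x²). With x = 1.146:
  4 − x² = 4 − (1.146)² = 4 − 1.313316 = 2.686684.
  √(4 − x²) = 1.639111.
  1/(2π) = 0.159155.
  ρ_sc(1.146) = 0.159155 · 1.639111 = 0.260873.

Rounded to 5 decimal places: ρ_sc(1.146) ≈ 0.26087.


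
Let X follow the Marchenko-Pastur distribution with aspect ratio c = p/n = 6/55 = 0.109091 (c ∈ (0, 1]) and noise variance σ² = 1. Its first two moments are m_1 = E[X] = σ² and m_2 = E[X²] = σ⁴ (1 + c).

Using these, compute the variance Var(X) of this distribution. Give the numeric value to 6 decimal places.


m_1 = E[X] = σ² = 1, so m_1² = 1.
m_2 = E[X²] = σ⁴ (1 + c) = 1 · (1 + 0.109091) = 1 · 1.109091 = 1.109091.
(Note m_2 − m_1² simplifies to c · σ⁴ = 0.109091 · 1.)

Var(X) = m_2 − m_1² = 1.109091 − 1 = 0.109091.


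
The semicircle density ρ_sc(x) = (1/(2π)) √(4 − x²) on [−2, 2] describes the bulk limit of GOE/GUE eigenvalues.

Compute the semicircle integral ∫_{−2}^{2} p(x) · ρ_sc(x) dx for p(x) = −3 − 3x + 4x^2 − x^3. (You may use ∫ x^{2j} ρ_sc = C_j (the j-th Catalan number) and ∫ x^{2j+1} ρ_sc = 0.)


Write p(x) = Σ a_i x^i, split into monomials and integrate each against ρ_sc separately.
Using ∫ x^{2j} ρ_sc = C_j = (1/(j+1)) C(2j, j) (Catalan numbers) and ∫ x^{2j+1} ρ_sc = 0 (odd monomials vanish by symmetry):
  i = 0 (even): a_0 · C_{0} = -3 · 1 = -3
  i = 1 (odd): ∫ x^1 ρ_sc = 0 (vanishes)
  i = 2 (even): a_2 · C_{1} = 4 · 1 = 4
  i = 3 (odd): ∫ x^3 ρ_sc = 0 (vanishes)

Summing the contributions: ∫_{−2}^{2} p(x) ρ_sc(x) dx = (-3) + 4 = 1.


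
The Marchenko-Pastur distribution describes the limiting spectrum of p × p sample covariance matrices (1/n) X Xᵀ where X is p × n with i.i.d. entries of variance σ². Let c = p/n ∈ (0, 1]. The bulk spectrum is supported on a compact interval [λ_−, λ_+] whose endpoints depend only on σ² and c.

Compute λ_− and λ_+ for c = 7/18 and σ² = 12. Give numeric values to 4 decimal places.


c = 7/18 = 0.388889; √c = 0.623610.
λ_− = σ² (1 − √c)² = 12 · (1 − 0.623610)² = 12 · (0.376390)² = 1.700037.
λ_+ = σ² (1 + √c)² = 12 · (1 + 0.623610)² = 12 · (1.623610)² = 31.633296.

Rounded to 4 decimal places: λ_− ≈ 1.7000, λ_+ ≈ 31.6333.


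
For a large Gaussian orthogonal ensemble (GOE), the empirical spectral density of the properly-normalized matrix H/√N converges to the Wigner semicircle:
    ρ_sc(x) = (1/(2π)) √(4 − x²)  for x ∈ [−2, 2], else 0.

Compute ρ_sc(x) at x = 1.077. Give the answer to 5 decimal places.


ρ_sc(x) = (1/(2π)) √(4 − x²). With x = 1.077:
  4 − x² = 4 − (1.077)² = 4 − 1.159929 = 2.840071.
  √(4 − x²) = 1.685251.
  1/(2π) = 0.159155.
  ρ_sc(1.077) = 0.159155 · 1.685251 = 0.268216.

Rounded to 5 decimal places: ρ_sc(1.077) ≈ 0.26822.


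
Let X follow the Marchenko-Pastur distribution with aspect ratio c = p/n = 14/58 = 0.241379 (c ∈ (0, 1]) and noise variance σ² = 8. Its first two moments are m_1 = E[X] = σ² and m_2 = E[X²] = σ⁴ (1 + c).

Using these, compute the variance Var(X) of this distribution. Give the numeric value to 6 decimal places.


m_1 = E[X] = σ² = 8, so m_1² = 64.
m_2 = E[X²] = σ⁴ (1 + c) = 64 · (1 + 0.241379) = 64 · 1.241379 = 79.448276.
(Note m_2 − m_1² simplifies to c · σ⁴ = 0.241379 · 64.)

Var(X) = m_2 − m_1² = 79.448276 − 64 = 15.448276.


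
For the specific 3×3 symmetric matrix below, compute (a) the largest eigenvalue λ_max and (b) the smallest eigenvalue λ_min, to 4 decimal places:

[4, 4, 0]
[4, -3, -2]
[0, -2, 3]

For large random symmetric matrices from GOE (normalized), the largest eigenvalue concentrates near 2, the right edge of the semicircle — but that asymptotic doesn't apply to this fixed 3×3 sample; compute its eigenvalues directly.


Since M is real symmetric, all three eigenvalues are real; they are the roots of det(λI − M) = λ³ − (tr M) λ² + s λ − det M, where s is the sum of the principal 2×2 minors.
tr M = 4 + (-3) + 3 = 4.
s = (4·(-3) − 4²) + (4·3 − 0²) + ((-3)·3 − (-2)²) = -28 + 12 + (-13) = -29.
det M (expand along row 1) = 4·(-13) − 4·12 + 0·(-8) = -100.
Characteristic polynomial: λ³ − 4λ² − 29λ + 100 = 0.
Substitute λ = y + (tr M)/3 = y + 1.333333 to remove the quadratic term: y³ + p·y + q = 0 with p = s − (tr M)²/3 = -34.333333 and q = −2(tr M)³/27 + (tr M)·s/3 − det M = 56.592593.
Three real roots ⇒ use the trigonometric (Viète) form: r = 2√(−p/3) = 6.765928, φ = arccos(3q/(p·r)) = arccos(-0.730866) = 2.390386 rad.
y_k = r·cos(φ/3 − 2πk/3) for k = 0, 1, 2 gives y = 4.729398, 1.825520, -6.554917.
λ_k = y_k + 1.333333 gives λ = 6.0627, 3.1589, -5.2216 (check: the sum is 4.0000 = tr M).

Hence λ_max = 6.0627 and λ_min = -5.2216.


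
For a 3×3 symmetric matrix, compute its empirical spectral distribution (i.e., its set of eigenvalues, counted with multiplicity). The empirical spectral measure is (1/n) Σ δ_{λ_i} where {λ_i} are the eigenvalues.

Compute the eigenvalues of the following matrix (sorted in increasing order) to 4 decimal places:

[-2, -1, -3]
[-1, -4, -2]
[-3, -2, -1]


Since M is real symmetric, all three eigenvalues are real; they are the roots of det(λI − M) = λ³ − (tr M) λ² + s λ − det M, where s is the sum of the principal 2×2 minors.
tr M = -2 + (-4) + (-1) = -7.
s = ((-2)·(-4) − (-1)²) + ((-2)·(-1) − (-3)²) + ((-4)·(-1) − (-2)²) = 7 + (-7) + 0 = 0.
det M (expand along row 1) = (-2)·0 − (-1)·(-5) + (-3)·(-10) = 25.
Characteristic polynomial: λ³ + 7λ² − 25 = 0.
Substitute λ = y + (tr M)/3 = y − 2.333333 to remove the quadratic term: y³ + p·y + q = 0 with p = s − (tr M)²/3 = -16.333333 and q = −2(tr M)³/27 + (tr M)·s/3 − det M = 0.407407.
Three real roots ⇒ use the trigonometric (Viète) form: r = 2√(−p/3) = 4.666667, φ = arccos(3q/(p·r)) = arccos(-0.016035) = 1.586832 rad.
y_k = r·cos(φ/3 − 2πk/3) for k = 0, 1, 2 gives y = 4.028922, 0.024944, -4.053866.
λ_k = y_k − 2.333333 gives λ = 1.6956, -2.3084, -6.3872 (check: the sum is -7.0000 = tr M).

Eigenvalues sorted in increasing order: [-6.3872, -2.3084, 1.6956].


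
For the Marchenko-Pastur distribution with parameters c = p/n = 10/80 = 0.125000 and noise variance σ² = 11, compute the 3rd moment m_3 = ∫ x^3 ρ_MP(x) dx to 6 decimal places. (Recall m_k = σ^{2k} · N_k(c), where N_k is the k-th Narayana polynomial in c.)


E[X³] = σ⁶ (1 + 3c + c²) (third MP moment). With σ² = 11 (so σ⁶ = 1331) and c = 10/80 = 0.125000: E[X³] = 1331 · (1 + 3·0.125000 + (0.125000)²) = 1331 · 1.390625.

So E[X^3] = 1850.921875.


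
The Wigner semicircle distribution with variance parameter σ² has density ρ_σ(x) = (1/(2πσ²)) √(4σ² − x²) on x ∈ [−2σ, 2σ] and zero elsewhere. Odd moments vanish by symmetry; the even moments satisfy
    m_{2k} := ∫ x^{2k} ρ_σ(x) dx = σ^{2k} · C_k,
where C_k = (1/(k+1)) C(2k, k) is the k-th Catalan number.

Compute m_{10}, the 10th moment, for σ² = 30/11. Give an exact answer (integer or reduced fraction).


By the scaled semicircle moment identity, m_{2k} = σ^{2k} · C_k with k = 5.
C_5 = (1/(k+1)) · C(2k, k) = (1/6) · C(10, 5) = (1/6) · 252 = 42.
σ^{2k} = (σ²)^k = (30/11)^5 = 24300000/161051.

Therefore m_{10} = σ^{10} · C_5 = (24300000/161051) · 42 = 1020600000/161051.


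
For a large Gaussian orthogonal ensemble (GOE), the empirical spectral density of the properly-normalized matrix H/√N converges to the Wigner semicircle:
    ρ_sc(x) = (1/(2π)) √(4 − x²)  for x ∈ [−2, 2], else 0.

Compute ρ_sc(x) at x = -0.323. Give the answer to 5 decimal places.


ρ_sc(x) = (1/(2π)) √(4 − x²). With x = -0.323:
  4 − x² = 4 − (-0.323)² = 4 − 0.104329 = 3.895671.
  √(4 − x²) = 1.973745.
  1/(2π) = 0.159155.
  ρ_sc(-0.323) = 0.159155 · 1.973745 = 0.314131.

Rounded to 5 decimal places: ρ_sc(-0.323) ≈ 0.31413.


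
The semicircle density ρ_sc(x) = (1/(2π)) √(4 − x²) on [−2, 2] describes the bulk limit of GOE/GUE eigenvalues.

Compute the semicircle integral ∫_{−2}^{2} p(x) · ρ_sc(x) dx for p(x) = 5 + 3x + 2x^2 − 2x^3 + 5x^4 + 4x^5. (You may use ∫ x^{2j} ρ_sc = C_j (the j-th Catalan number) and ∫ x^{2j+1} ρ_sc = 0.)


Write p(x) = Σ a_i x^i, split into monomials and integrate each against ρ_sc separately.
Using ∫ x^{2j} ρ_sc = C_j = (1/(j+1)) C(2j, j) (Catalan numbers) and ∫ x^{2j+1} ρ_sc = 0 (odd monomials vanish by symmetry):
  i = 0 (even): a_0 · C_{0} = 5 · 1 = 5
  i = 1 (odd): ∫ x^1 ρ_sc = 0 (vanishes)
  i = 2 (even): a_2 · C_{1} = 2 · 1 = 2
  i = 3 (odd): ∫ x^3 ρ_sc = 0 (vanishes)
  i = 4 (even): a_4 · C_{2} = 5 · 2 = 10
  i = 5 (odd): ∫ x^5 ρ_sc = 0 (vanishes)

Summing the contributions: ∫_{−2}^{2} p(x) ρ_sc(x) dx = 5 + 2 + 10 = 17.


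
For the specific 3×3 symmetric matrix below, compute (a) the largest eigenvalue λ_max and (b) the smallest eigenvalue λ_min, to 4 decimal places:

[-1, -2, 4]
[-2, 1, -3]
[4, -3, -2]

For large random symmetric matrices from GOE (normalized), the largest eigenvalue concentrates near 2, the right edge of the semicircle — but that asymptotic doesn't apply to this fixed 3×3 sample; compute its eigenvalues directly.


Since M is real symmetric, all three eigenvalues are real; they are the roots of det(λI − M) = λ³ − (tr M) λ² + s λ − det M, where s is the sum of the principal 2×2 minors.
tr M = -1 + 1 + (-2) = -2.
s = ((-1)·1 − (-2)²) + ((-1)·(-2) − 4²) + (1·(-2) − (-3)²) = -5 + (-14) + (-11) = -30.
det M (expand along row 1) = (-1)·(-11) − (-2)·16 + 4·2 = 51.
Characteristic polynomial: λ³ + 2λ² − 30λ − 51 = 0.
Substitute λ = y + (tr M)/3 = y − 0.666667 to remove the quadratic term: y³ + p·y + q = 0 with p = s − (tr M)²/3 = -31.333333 and q = −2(tr M)³/27 + (tr M)·s/3 − det M = -30.407407.
Three real roots ⇒ use the trigonometric (Viète) form: r = 2√(−p/3) = 6.463573, φ = arccos(3q/(p·r)) = arccos(0.450424) = 1.103556 rad.
y_k = r·cos(φ/3 − 2πk/3) for k = 0, 1, 2 gives y = 6.031172, -1.002615, -5.028557.
λ_k = y_k − 0.666667 gives λ = 5.3645, -1.6693, -5.6952 (check: the sum is -2.0000 = tr M).

Hence λ_max = 5.3645 and λ_min = -5.6952.
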